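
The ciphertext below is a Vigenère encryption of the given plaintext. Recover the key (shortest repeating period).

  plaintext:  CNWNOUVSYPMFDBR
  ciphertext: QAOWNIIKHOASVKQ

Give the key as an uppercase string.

  i= 0: Q-C = 14 → O
  i= 1: A-N = 13 → N
  i= 2: O-W = 18 → S
  i= 3: W-N =  9 → J
  i= 4: N-O = 25 → Z
  i= 5: I-U = 14 → O
  i= 6: I-V = 13 → N
  i= 7: K-S = 18 → S
  i= 8: H-Y =  9 → J
  i= 9: O-P = 25 → Z
  i=10: A-M = 14 → O
  i=11: S-F = 13 → N
  i=12: V-D = 18 → S
  i=13: K-B =  9 → J
  i=14: Q-R = 25 → Z
  shifts repeat with period 5: ONSJZ

ONSJZ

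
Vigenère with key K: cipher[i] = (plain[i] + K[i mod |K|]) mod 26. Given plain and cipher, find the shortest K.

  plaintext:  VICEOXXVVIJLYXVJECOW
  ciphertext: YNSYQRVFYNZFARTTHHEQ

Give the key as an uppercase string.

DFQUCUYK

  i= 0: Y-V =  3 → D
  i= 1: N-I =  5 → F
  i= 2: S-C = 16 → Q
  i= 3: Y-E = 20 → U
  i= 4: Q-O =  2 → C
  i= 5: R-X = 20 → U
  i= 6: V-X = 24 → Y
  i= 7: F-V = 10 → K
  i= 8: Y-V =  3 → D
  i= 9: N-I =  5 → F
  i=10: Z-J = 16 → Q
  i=11: F-L = 20 → U
  i=12: A-Y =  2 → C
  i=13: R-X = 20 → U
  i=14: T-V = 24 → Y
  i=15: T-J = 10 → K
  i=16: H-E =  3 → D
  i=17: H-C =  5 → F
  i=18: E-O = 16 → Q
  i=19: Q-W = 20 → U
  shifts repeat with period 8: DFQUCUYK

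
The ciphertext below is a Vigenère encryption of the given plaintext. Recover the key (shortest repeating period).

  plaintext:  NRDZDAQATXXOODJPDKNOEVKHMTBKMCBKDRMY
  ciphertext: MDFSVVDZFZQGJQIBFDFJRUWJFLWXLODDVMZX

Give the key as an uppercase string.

ZMCTSVN

  i= 0: M-N = 25 → Z
  i= 1: D-R = 12 → M
  i= 2: F-D =  2 → C
  i= 3: S-Z = 19 → T
  i= 4: V-D = 18 → S
  i= 5: V-A = 21 → V
  i= 6: D-Q = 13 → N
  i= 7: Z-A = 25 → Z
  i= 8: F-T = 12 → M
  i= 9: Z-X =  2 → C
  i=10: Q-X = 19 → T
  i=11: G-O = 18 → S
  i=12: J-O = 21 → V
  i=13: Q-D = 13 → N
  i=14: I-J = 25 → Z
  i=15: B-P = 12 → M
  i=16: F-D =  2 → C
  i=17: D-K = 19 → T
  i=18: F-N = 18 → S
  i=19: J-O = 21 → V
  i=20: R-E = 13 → N
  i=21: U-V = 25 → Z
  i=22: W-K = 12 → M
  i=23: J-H =  2 → C
  i=24: F-M = 19 → T
  i=25: L-T = 18 → S
  i=26: W-B = 21 → V
  i=27: X-K = 13 → N
  i=28: L-M = 25 → Z
  i=29: O-C = 12 → M
  i=30: D-B =  2 → C
  i=31: D-K = 19 → T
  i=32: V-D = 18 → S
  i=33: M-R = 21 → V
  i=34: Z-M = 13 → N
  i=35: X-Y = 25 → Z
  shifts repeat with period 7: ZMCTSVN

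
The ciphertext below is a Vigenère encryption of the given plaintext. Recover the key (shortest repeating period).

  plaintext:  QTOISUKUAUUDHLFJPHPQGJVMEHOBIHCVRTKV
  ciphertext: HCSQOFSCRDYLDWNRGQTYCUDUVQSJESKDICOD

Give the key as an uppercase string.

RJEIWLII

  i= 0: H-Q = 17 → R
  i= 1: C-T =  9 → J
  i= 2: S-O =  4 → E
  i= 3: Q-I =  8 → I
  i= 4: O-S = 22 → W
  i= 5: F-U = 11 → L
  i= 6: S-K =  8 → I
  i= 7: C-U =  8 → I
  i= 8: R-A = 17 → R
  i= 9: D-U =  9 → J
  i=10: Y-U =  4 → E
  i=11: L-D =  8 → I
  i=12: D-H = 22 → W
  i=13: W-L = 11 → L
  i=14: N-F =  8 → I
  i=15: R-J =  8 → I
  i=16: G-P = 17 → R
  i=17: Q-H =  9 → J
  i=18: T-P =  4 → E
  i=19: Y-Q =  8 → I
  i=20: C-G = 22 → W
  i=21: U-J = 11 → L
  i=22: D-V =  8 → I
  i=23: U-M =  8 → I
  i=24: V-E = 17 → R
  i=25: Q-H =  9 → J
  i=26: S-O =  4 → E
  i=27: J-B =  8 → I
  i=28: E-I = 22 → W
  i=29: S-H = 11 → L
  i=30: K-C =  8 → I
  i=31: D-V =  8 → I
  i=32: I-R = 17 → R
  i=33: C-T =  9 → J
  i=34: O-K =  4 → E
  i=35: D-V =  8 → I
  shifts repeat with period 8: RJEIWLII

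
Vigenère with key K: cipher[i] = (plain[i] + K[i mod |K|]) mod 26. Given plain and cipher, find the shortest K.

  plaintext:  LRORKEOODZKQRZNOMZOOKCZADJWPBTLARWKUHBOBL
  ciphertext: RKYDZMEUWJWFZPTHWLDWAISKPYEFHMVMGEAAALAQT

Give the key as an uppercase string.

  i= 0: R-L =  6 → G
  i= 1: K-R = 19 → T
  i= 2: Y-O = 10 → K
  i= 3: D-R = 12 → M
  i= 4: Z-K = 15 → P
  i= 5: M-E =  8 → I
  i= 6: E-O = 16 → Q
  i= 7: U-O =  6 → G
  i= 8: W-D = 19 → T
  i= 9: J-Z = 10 → K
  i=10: W-K = 12 → M
  i=11: F-Q = 15 → P
  i=12: Z-R =  8 → I
  i=13: P-Z = 16 → Q
  i=14: T-N =  6 → G
  i=15: H-O = 19 → T
  i=16: W-M = 10 → K
  i=17: L-Z = 12 → M
  i=18: D-O = 15 → P
  i=19: W-O =  8 → I
  i=20: A-K = 16 → Q
  i=21: I-C =  6 → G
  i=22: S-Z = 19 → T
  i=23: K-A = 10 → K
  i=24: P-D = 12 → M
  i=25: Y-J = 15 → P
  i=26: E-W =  8 → I
  i=27: F-P = 16 → Q
  i=28: H-B =  6 → G
  i=29: M-T = 19 → T
  i=30: V-L = 10 → K
  i=31: M-A = 12 → M
  i=32: G-R = 15 → P
  i=33: E-W =  8 → I
  i=34: A-K = 16 → Q
  i=35: A-U =  6 → G
  i=36: A-H = 19 → T
  i=37: L-B = 10 → K
  i=38: A-O = 12 → M
  i=39: Q-B = 15 → P
  i=40: T-L =  8 → I
  shifts repeat with period 7: GTKMPIQ

GTKMPIQ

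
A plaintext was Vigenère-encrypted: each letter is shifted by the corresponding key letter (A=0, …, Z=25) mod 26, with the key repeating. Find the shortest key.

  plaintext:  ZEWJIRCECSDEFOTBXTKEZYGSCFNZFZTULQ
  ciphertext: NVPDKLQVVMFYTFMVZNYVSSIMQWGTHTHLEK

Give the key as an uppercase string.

ORTUCU

  i= 0: N-Z = 14 → O
  i= 1: V-E = 17 → R
  i= 2: P-W = 19 → T
  i= 3: D-J = 20 → U
  i= 4: K-I =  2 → C
  i= 5: L-R = 20 → U
  i= 6: Q-C = 14 → O
  i= 7: V-E = 17 → R
  i= 8: V-C = 19 → T
  i= 9: M-S = 20 → U
  i=10: F-D =  2 → C
  i=11: Y-E = 20 → U
  i=12: T-F = 14 → O
  i=13: F-O = 17 → R
  i=14: M-T = 19 → T
  i=15: V-B = 20 → U
  i=16: Z-X =  2 → C
  i=17: N-T = 20 → U
  i=18: Y-K = 14 → O
  i=19: V-E = 17 → R
  i=20: S-Z = 19 → T
  i=21: S-Y = 20 → U
  i=22: I-G =  2 → C
  i=23: M-S = 20 → U
  i=24: Q-C = 14 → O
  i=25: W-F = 17 → R
  i=26: G-N = 19 → T
  i=27: T-Z = 20 → U
  i=28: H-F =  2 → C
  i=29: T-Z = 20 → U
  i=30: H-T = 14 → O
  i=31: L-U = 17 → R
  i=32: E-L = 19 → T
  i=33: K-Q = 20 → U
  shifts repeat with period 6: ORTUCU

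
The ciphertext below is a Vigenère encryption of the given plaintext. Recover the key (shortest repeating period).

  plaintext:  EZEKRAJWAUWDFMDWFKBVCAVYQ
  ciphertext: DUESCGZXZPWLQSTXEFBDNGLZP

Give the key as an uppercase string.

  i= 0: D-E = 25 → Z
  i= 1: U-Z = 21 → V
  i= 2: E-E =  0 → A
  i= 3: S-K =  8 → I
  i= 4: C-R = 11 → L
  i= 5: G-A =  6 → G
  i= 6: Z-J = 16 → Q
  i= 7: X-W =  1 → B
  i= 8: Z-A = 25 → Z
  i= 9: P-U = 21 → V
  i=10: W-W =  0 → A
  i=11: L-D =  8 → I
  i=12: Q-F = 11 → L
  i=13: S-M =  6 → G
  i=14: T-D = 16 → Q
  i=15: X-W =  1 → B
  i=16: E-F = 25 → Z
  i=17: F-K = 21 → V
  i=18: B-B =  0 → A
  i=19: D-V =  8 → I
  i=20: N-C = 11 → L
  i=21: G-A =  6 → G
  i=22: L-V = 16 → Q
  i=23: Z-Y =  1 → B
  i=24: P-Q = 25 → Z
  shifts repeat with period 8: ZVAILGQB

ZVAILGQB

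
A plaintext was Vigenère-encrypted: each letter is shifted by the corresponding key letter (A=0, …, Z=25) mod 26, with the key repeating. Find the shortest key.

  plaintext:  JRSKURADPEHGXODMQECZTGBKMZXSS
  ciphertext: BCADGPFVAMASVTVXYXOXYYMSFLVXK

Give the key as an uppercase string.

  i= 0: B-J = 18 → S
  i= 1: C-R = 11 → L
  i= 2: A-S =  8 → I
  i= 3: D-K = 19 → T
  i= 4: G-U = 12 → M
  i= 5: P-R = 24 → Y
  i= 6: F-A =  5 → F
  i= 7: V-D = 18 → S
  i= 8: A-P = 11 → L
  i= 9: M-E =  8 → I
  i=10: A-H = 19 → T
  i=11: S-G = 12 → M
  i=12: V-X = 24 → Y
  i=13: T-O =  5 → F
  i=14: V-D = 18 → S
  i=15: X-M = 11 → L
  i=16: Y-Q =  8 → I
  i=17: X-E = 19 → T
  i=18: O-C = 12 → M
  i=19: X-Z = 24 → Y
  i=20: Y-T =  5 → F
  i=21: Y-G = 18 → S
  i=22: M-B = 11 → L
  i=23: S-K =  8 → I
  i=24: F-M = 19 → T
  i=25: L-Z = 12 → M
  i=26: V-X = 24 → Y
  i=27: X-S =  5 → F
  i=28: K-S = 18 → S
  shifts repeat with period 7: SLITMYF

SLITMYF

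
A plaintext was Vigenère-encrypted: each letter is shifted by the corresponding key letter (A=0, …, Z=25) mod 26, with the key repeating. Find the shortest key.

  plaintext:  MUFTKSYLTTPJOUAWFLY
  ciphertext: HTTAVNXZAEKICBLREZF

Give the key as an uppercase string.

  i= 0: H-M = 21 → V
  i= 1: T-U = 25 → Z
  i= 2: T-F = 14 → O
  i= 3: A-T =  7 → H
  i= 4: V-K = 11 → L
  i= 5: N-S = 21 → V
  i= 6: X-Y = 25 → Z
  i= 7: Z-L = 14 → O
  i= 8: A-T =  7 → H
  i= 9: E-T = 11 → L
  i=10: K-P = 21 → V
  i=11: I-J = 25 → Z
  i=12: C-O = 14 → O
  i=13: B-U =  7 → H
  i=14: L-A = 11 → L
  i=15: R-W = 21 → V
  i=16: E-F = 25 → Z
  i=17: Z-L = 14 → O
  i=18: F-Y =  7 → H
  shifts repeat with period 5: VZOHL

VZOHL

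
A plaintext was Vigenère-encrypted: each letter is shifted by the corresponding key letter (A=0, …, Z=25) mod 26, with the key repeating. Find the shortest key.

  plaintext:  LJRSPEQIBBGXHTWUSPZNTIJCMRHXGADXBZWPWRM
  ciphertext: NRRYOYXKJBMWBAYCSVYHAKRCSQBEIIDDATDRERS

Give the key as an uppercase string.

CIAGZUH

  i= 0: N-L =  2 → C
  i= 1: R-J =  8 → I
  i= 2: R-R =  0 → A
  i= 3: Y-S =  6 → G
  i= 4: O-P = 25 → Z
  i= 5: Y-E = 20 → U
  i= 6: X-Q =  7 → H
  i= 7: K-I =  2 → C
  i= 8: J-B =  8 → I
  i= 9: B-B =  0 → A
  i=10: M-G =  6 → G
  i=11: W-X = 25 → Z
  i=12: B-H = 20 → U
  i=13: A-T =  7 → H
  i=14: Y-W =  2 → C
  i=15: C-U =  8 → I
  i=16: S-S =  0 → A
  i=17: V-P =  6 → G
  i=18: Y-Z = 25 → Z
  i=19: H-N = 20 → U
  i=20: A-T =  7 → H
  i=21: K-I =  2 → C
  i=22: R-J =  8 → I
  i=23: C-C =  0 → A
  i=24: S-M =  6 → G
  i=25: Q-R = 25 → Z
  i=26: B-H = 20 → U
  i=27: E-X =  7 → H
  i=28: I-G =  2 → C
  i=29: I-A =  8 → I
  i=30: D-D =  0 → A
  i=31: D-X =  6 → G
  i=32: A-B = 25 → Z
  i=33: T-Z = 20 → U
  i=34: D-W =  7 → H
  i=35: R-P =  2 → C
  i=36: E-W =  8 → I
  i=37: R-R =  0 → A
  i=38: S-M =  6 → G
  shifts repeat with period 7: CIAGZUH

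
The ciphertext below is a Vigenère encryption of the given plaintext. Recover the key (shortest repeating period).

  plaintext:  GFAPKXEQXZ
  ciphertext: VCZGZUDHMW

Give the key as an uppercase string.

  i= 0: V-G = 15 → P
  i= 1: C-F = 23 → X
  i= 2: Z-A = 25 → Z
  i= 3: G-P = 17 → R
  i= 4: Z-K = 15 → P
  i= 5: U-X = 23 → X
  i= 6: D-E = 25 → Z
  i= 7: H-Q = 17 → R
  i= 8: M-X = 15 → P
  i= 9: W-Z = 23 → X
  shifts repeat with period 4: PXZR

PXZR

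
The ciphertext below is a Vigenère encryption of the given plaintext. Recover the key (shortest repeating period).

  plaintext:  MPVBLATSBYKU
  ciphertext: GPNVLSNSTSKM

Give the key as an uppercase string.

  i= 0: G-M = 20 → U
  i= 1: P-P =  0 → A
  i= 2: N-V = 18 → S
  i= 3: V-B = 20 → U
  i= 4: L-L =  0 → A
  i= 5: S-A = 18 → S
  i= 6: N-T = 20 → U
  i= 7: S-S =  0 → A
  i= 8: T-B = 18 → S
  i= 9: S-Y = 20 → U
  i=10: K-K =  0 → A
  i=11: M-U = 18 → S
  shifts repeat with period 3: UAS

UAS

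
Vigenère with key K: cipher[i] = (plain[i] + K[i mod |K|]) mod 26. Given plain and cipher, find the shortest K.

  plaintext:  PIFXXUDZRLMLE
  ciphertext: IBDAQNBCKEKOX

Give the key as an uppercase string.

  i= 0: I-P = 19 → T
  i= 1: B-I = 19 → T
  i= 2: D-F = 24 → Y
  i= 3: A-X =  3 → D
  i= 4: Q-X = 19 → T
  i= 5: N-U = 19 → T
  i= 6: B-D = 24 → Y
  i= 7: C-Z =  3 → D
  i= 8: K-R = 19 → T
  i= 9: E-L = 19 → T
  i=10: K-M = 24 → Y
  i=11: O-L =  3 → D
  i=12: X-E = 19 → T
  shifts repeat with period 4: TTYD

TTYD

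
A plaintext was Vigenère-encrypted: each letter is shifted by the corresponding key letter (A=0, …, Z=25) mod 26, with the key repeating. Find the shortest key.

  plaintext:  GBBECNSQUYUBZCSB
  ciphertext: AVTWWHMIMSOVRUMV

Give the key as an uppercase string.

UUSSU

  i= 0: A-G = 20 → U
  i= 1: V-B = 20 → U
  i= 2: T-B = 18 → S
  i= 3: W-E = 18 → S
  i= 4: W-C = 20 → U
  i= 5: H-N = 20 → U
  i= 6: M-S = 20 → U
  i= 7: I-Q = 18 → S
  i= 8: M-U = 18 → S
  i= 9: S-Y = 20 → U
  i=10: O-U = 20 → U
  i=11: V-B = 20 → U
  i=12: R-Z = 18 → S
  i=13: U-C = 18 → S
  i=14: M-S = 20 → U
  i=15: V-B = 20 → U
  shifts repeat with period 5: UUSSU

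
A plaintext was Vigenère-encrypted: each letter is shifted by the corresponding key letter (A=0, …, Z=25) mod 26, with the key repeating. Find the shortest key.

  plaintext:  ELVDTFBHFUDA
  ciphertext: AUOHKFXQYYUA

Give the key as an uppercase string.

WJTERA

  i= 0: A-E = 22 → W
  i= 1: U-L =  9 → J
  i= 2: O-V = 19 → T
  i= 3: H-D =  4 → E
  i= 4: K-T = 17 → R
  i= 5: F-F =  0 → A
  i= 6: X-B = 22 → W
  i= 7: Q-H =  9 → J
  i= 8: Y-F = 19 → T
  i= 9: Y-U =  4 → E
  i=10: U-D = 17 → R
  i=11: A-A =  0 → A
  shifts repeat with period 6: WJTERA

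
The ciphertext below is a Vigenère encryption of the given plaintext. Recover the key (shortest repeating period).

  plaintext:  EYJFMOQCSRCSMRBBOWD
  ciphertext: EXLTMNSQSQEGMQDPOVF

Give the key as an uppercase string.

AZCO

  i= 0: E-E =  0 → A
  i= 1: X-Y = 25 → Z
  i= 2: L-J =  2 → C
  i= 3: T-F = 14 → O
  i= 4: M-M =  0 → A
  i= 5: N-O = 25 → Z
  i= 6: S-Q =  2 → C
  i= 7: Q-C = 14 → O
  i= 8: S-S =  0 → A
  i= 9: Q-R = 25 → Z
  i=10: E-C =  2 → C
  i=11: G-S = 14 → O
  i=12: M-M =  0 → A
  i=13: Q-R = 25 → Z
  i=14: D-B =  2 → C
  i=15: P-B = 14 → O
  i=16: O-O =  0 → A
  i=17: V-W = 25 → Z
  i=18: F-D =  2 → C
  shifts repeat with period 4: AZCO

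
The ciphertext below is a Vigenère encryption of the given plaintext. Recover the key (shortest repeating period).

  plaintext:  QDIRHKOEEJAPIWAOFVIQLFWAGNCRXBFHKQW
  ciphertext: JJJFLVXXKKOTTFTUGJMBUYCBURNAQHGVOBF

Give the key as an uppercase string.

  i= 0: J-Q = 19 → T
  i= 1: J-D =  6 → G
  i= 2: J-I =  1 → B
  i= 3: F-R = 14 → O
  i= 4: L-H =  4 → E
  i= 5: V-K = 11 → L
  i= 6: X-O =  9 → J
  i= 7: X-E = 19 → T
  i= 8: K-E =  6 → G
  i= 9: K-J =  1 → B
  i=10: O-A = 14 → O
  i=11: T-P =  4 → E
  i=12: T-I = 11 → L
  i=13: F-W =  9 → J
  i=14: T-A = 19 → T
  i=15: U-O =  6 → G
  i=16: G-F =  1 → B
  i=17: J-V = 14 → O
  i=18: M-I =  4 → E
  i=19: B-Q = 11 → L
  i=20: U-L =  9 → J
  i=21: Y-F = 19 → T
  i=22: C-W =  6 → G
  i=23: B-A =  1 → B
  i=24: U-G = 14 → O
  i=25: R-N =  4 → E
  i=26: N-C = 11 → L
  i=27: A-R =  9 → J
  i=28: Q-X = 19 → T
  i=29: H-B =  6 → G
  i=30: G-F =  1 → B
  i=31: V-H = 14 → O
  i=32: O-K =  4 → E
  i=33: B-Q = 11 → L
  i=34: F-W =  9 → J
  shifts repeat with period 7: TGBOELJ

TGBOELJ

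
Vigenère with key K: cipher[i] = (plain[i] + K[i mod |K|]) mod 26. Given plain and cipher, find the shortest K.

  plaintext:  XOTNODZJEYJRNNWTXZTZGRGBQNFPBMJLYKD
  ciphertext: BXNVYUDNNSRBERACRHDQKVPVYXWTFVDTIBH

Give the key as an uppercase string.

  i= 0: B-X =  4 → E
  i= 1: X-O =  9 → J
  i= 2: N-T = 20 → U
  i= 3: V-N =  8 → I
  i= 4: Y-O = 10 → K
  i= 5: U-D = 17 → R
  i= 6: D-Z =  4 → E
  i= 7: N-J =  4 → E
  i= 8: N-E =  9 → J
  i= 9: S-Y = 20 → U
  i=10: R-J =  8 → I
  i=11: B-R = 10 → K
  i=12: E-N = 17 → R
  i=13: R-N =  4 → E
  i=14: A-W =  4 → E
  i=15: C-T =  9 → J
  i=16: R-X = 20 → U
  i=17: H-Z =  8 → I
  i=18: D-T = 10 → K
  i=19: Q-Z = 17 → R
  i=20: K-G =  4 → E
  i=21: V-R =  4 → E
  i=22: P-G =  9 → J
  i=23: V-B = 20 → U
  i=24: Y-Q =  8 → I
  i=25: X-N = 10 → K
  i=26: W-F = 17 → R
  i=27: T-P =  4 → E
  i=28: F-B =  4 → E
  i=29: V-M =  9 → J
  i=30: D-J = 20 → U
  i=31: T-L =  8 → I
  i=32: I-Y = 10 → K
  i=33: B-K = 17 → R
  i=34: H-D =  4 → E
  shifts repeat with period 7: EJUIKRE

EJUIKRE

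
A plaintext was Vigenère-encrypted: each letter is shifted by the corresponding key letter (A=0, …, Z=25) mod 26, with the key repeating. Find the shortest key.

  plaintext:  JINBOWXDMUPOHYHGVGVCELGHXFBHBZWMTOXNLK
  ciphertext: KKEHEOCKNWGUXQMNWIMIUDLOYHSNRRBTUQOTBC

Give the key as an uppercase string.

  i= 0: K-J =  1 → B
  i= 1: K-I =  2 → C
  i= 2: E-N = 17 → R
  i= 3: H-B =  6 → G
  i= 4: E-O = 16 → Q
  i= 5: O-W = 18 → S
  i= 6: C-X =  5 → F
  i= 7: K-D =  7 → H
  i= 8: N-M =  1 → B
  i= 9: W-U =  2 → C
  i=10: G-P = 17 → R
  i=11: U-O =  6 → G
  i=12: X-H = 16 → Q
  i=13: Q-Y = 18 → S
  i=14: M-H =  5 → F
  i=15: N-G =  7 → H
  i=16: W-V =  1 → B
  i=17: I-G =  2 → C
  i=18: M-V = 17 → R
  i=19: I-C =  6 → G
  i=20: U-E = 16 → Q
  i=21: D-L = 18 → S
  i=22: L-G =  5 → F
  i=23: O-H =  7 → H
  i=24: Y-X =  1 → B
  i=25: H-F =  2 → C
  i=26: S-B = 17 → R
  i=27: N-H =  6 → G
  i=28: R-B = 16 → Q
  i=29: R-Z = 18 → S
  i=30: B-W =  5 → F
  i=31: T-M =  7 → H
  i=32: U-T =  1 → B
  i=33: Q-O =  2 → C
  i=34: O-X = 17 → R
  i=35: T-N =  6 → G
  i=36: B-L = 16 → Q
  i=37: C-K = 18 → S
  shifts repeat with period 8: BCRGQSFH

BCRGQSFH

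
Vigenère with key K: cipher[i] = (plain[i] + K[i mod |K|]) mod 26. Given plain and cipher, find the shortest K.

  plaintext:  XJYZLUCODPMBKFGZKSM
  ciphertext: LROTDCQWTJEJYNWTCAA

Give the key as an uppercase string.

  i= 0: L-X = 14 → O
  i= 1: R-J =  8 → I
  i= 2: O-Y = 16 → Q
  i= 3: T-Z = 20 → U
  i= 4: D-L = 18 → S
  i= 5: C-U =  8 → I
  i= 6: Q-C = 14 → O
  i= 7: W-O =  8 → I
  i= 8: T-D = 16 → Q
  i= 9: J-P = 20 → U
  i=10: E-M = 18 → S
  i=11: J-B =  8 → I
  i=12: Y-K = 14 → O
  i=13: N-F =  8 → I
  i=14: W-G = 16 → Q
  i=15: T-Z = 20 → U
  i=16: C-K = 18 → S
  i=17: A-S =  8 → I
  i=18: A-M = 14 → O
  shifts repeat with period 6: OIQUSI

OIQUSI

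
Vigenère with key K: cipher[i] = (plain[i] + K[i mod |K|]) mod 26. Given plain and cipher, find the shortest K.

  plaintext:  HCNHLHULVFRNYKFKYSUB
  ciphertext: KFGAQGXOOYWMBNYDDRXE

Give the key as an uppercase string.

  i= 0: K-H =  3 → D
  i= 1: F-C =  3 → D
  i= 2: G-N = 19 → T
  i= 3: A-H = 19 → T
  i= 4: Q-L =  5 → F
  i= 5: G-H = 25 → Z
  i= 6: X-U =  3 → D
  i= 7: O-L =  3 → D
  i= 8: O-V = 19 → T
  i= 9: Y-F = 19 → T
  i=10: W-R =  5 → F
  i=11: M-N = 25 → Z
  i=12: B-Y =  3 → D
  i=13: N-K =  3 → D
  i=14: Y-F = 19 → T
  i=15: D-K = 19 → T
  i=16: D-Y =  5 → F
  i=17: R-S = 25 → Z
  i=18: X-U =  3 → D
  i=19: E-B =  3 → D
  shifts repeat with period 6: DDTTFZ

DDTTFZ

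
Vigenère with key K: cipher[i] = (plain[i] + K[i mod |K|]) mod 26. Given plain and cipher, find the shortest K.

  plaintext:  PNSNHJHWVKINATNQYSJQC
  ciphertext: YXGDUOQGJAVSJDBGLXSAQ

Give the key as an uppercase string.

  i= 0: Y-P =  9 → J
  i= 1: X-N = 10 → K
  i= 2: G-S = 14 → O
  i= 3: D-N = 16 → Q
  i= 4: U-H = 13 → N
  i= 5: O-J =  5 → F
  i= 6: Q-H =  9 → J
  i= 7: G-W = 10 → K
  i= 8: J-V = 14 → O
  i= 9: A-K = 16 → Q
  i=10: V-I = 13 → N
  i=11: S-N =  5 → F
  i=12: J-A =  9 → J
  i=13: D-T = 10 → K
  i=14: B-N = 14 → O
  i=15: G-Q = 16 → Q
  i=16: L-Y = 13 → N
  i=17: X-S =  5 → F
  i=18: S-J =  9 → J
  i=19: A-Q = 10 → K
  i=20: Q-C = 14 → O
  shifts repeat with period 6: JKOQNF

JKOQNF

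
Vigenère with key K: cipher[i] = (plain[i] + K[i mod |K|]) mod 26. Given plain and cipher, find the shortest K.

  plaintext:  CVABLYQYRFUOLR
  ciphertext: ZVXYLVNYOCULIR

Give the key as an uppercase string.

XAX

  i= 0: Z-C = 23 → X
  i= 1: V-V =  0 → A
  i= 2: X-A = 23 → X
  i= 3: Y-B = 23 → X
  i= 4: L-L =  0 → A
  i= 5: V-Y = 23 → X
  i= 6: N-Q = 23 → X
  i= 7: Y-Y =  0 → A
  i= 8: O-R = 23 → X
  i= 9: C-F = 23 → X
  i=10: U-U =  0 → A
  i=11: L-O = 23 → X
  i=12: I-L = 23 → X
  i=13: R-R =  0 → A
  shifts repeat with period 3: XAX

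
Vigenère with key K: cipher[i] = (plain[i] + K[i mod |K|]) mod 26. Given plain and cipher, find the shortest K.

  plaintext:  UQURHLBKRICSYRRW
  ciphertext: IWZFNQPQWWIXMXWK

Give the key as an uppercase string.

OGF

  i= 0: I-U = 14 → O
  i= 1: W-Q =  6 → G
  i= 2: Z-U =  5 → F
  i= 3: F-R = 14 → O
  i= 4: N-H =  6 → G
  i= 5: Q-L =  5 → F
  i= 6: P-B = 14 → O
  i= 7: Q-K =  6 → G
  i= 8: W-R =  5 → F
  i= 9: W-I = 14 → O
  i=10: I-C =  6 → G
  i=11: X-S =  5 → F
  i=12: M-Y = 14 → O
  i=13: X-R =  6 → G
  i=14: W-R =  5 → F
  i=15: K-W = 14 → O
  shifts repeat with period 3: OGF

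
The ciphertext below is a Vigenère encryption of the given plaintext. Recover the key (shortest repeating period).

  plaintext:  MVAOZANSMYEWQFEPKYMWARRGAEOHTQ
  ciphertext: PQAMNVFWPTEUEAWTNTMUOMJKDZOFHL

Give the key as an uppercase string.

  i= 0: P-M =  3 → D
  i= 1: Q-V = 21 → V
  i= 2: A-A =  0 → A
  i= 3: M-O = 24 → Y
  i= 4: N-Z = 14 → O
  i= 5: V-A = 21 → V
  i= 6: F-N = 18 → S
  i= 7: W-S =  4 → E
  i= 8: P-M =  3 → D
  i= 9: T-Y = 21 → V
  i=10: E-E =  0 → A
  i=11: U-W = 24 → Y
  i=12: E-Q = 14 → O
  i=13: A-F = 21 → V
  i=14: W-E = 18 → S
  i=15: T-P =  4 → E
  i=16: N-K =  3 → D
  i=17: T-Y = 21 → V
  i=18: M-M =  0 → A
  i=19: U-W = 24 → Y
  i=20: O-A = 14 → O
  i=21: M-R = 21 → V
  i=22: J-R = 18 → S
  i=23: K-G =  4 → E
  i=24: D-A =  3 → D
  i=25: Z-E = 21 → V
  i=26: O-O =  0 → A
  i=27: F-H = 24 → Y
  i=28: H-T = 14 → O
  i=29: L-Q = 21 → V
  shifts repeat with period 8: DVAYOVSE

DVAYOVSE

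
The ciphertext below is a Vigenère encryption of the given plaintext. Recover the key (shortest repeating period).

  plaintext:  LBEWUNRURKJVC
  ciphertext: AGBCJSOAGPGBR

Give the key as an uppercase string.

PFXG

  i= 0: A-L = 15 → P
  i= 1: G-B =  5 → F
  i= 2: B-E = 23 → X
  i= 3: C-W =  6 → G
  i= 4: J-U = 15 → P
  i= 5: S-N =  5 → F
  i= 6: O-R = 23 → X
  i= 7: A-U =  6 → G
  i= 8: G-R = 15 → P
  i= 9: P-K =  5 → F
  i=10: G-J = 23 → X
  i=11: B-V =  6 → G
  i=12: R-C = 15 → P
  shifts repeat with period 4: PFXG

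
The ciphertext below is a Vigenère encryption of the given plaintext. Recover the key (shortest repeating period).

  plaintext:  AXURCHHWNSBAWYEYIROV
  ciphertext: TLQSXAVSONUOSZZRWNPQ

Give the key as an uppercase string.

  i= 0: T-A = 19 → T
  i= 1: L-X = 14 → O
  i= 2: Q-U = 22 → W
  i= 3: S-R =  1 → B
  i= 4: X-C = 21 → V
  i= 5: A-H = 19 → T
  i= 6: V-H = 14 → O
  i= 7: S-W = 22 → W
  i= 8: O-N =  1 → B
  i= 9: N-S = 21 → V
  i=10: U-B = 19 → T
  i=11: O-A = 14 → O
  i=12: S-W = 22 → W
  i=13: Z-Y =  1 → B
  i=14: Z-E = 21 → V
  i=15: R-Y = 19 → T
  i=16: W-I = 14 → O
  i=17: N-R = 22 → W
  i=18: P-O =  1 → B
  i=19: Q-V = 21 → V
  shifts repeat with period 5: TOWBV

TOWBV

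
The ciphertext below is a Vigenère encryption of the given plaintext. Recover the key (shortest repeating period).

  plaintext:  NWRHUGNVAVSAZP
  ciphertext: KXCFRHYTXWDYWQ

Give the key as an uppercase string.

XBLY

  i= 0: K-N = 23 → X
  i= 1: X-W =  1 → B
  i= 2: C-R = 11 → L
  i= 3: F-H = 24 → Y
  i= 4: R-U = 23 → X
  i= 5: H-G =  1 → B
  i= 6: Y-N = 11 → L
  i= 7: T-V = 24 → Y
  i= 8: X-A = 23 → X
  i= 9: W-V =  1 → B
  i=10: D-S = 11 → L
  i=11: Y-A = 24 → Y
  i=12: W-Z = 23 → X
  i=13: Q-P =  1 → B
  shifts repeat with period 4: XBLY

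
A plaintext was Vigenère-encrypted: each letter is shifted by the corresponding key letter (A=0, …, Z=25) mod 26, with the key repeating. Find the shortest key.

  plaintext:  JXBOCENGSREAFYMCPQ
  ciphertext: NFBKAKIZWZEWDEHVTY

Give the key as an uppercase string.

  i= 0: N-J =  4 → E
  i= 1: F-X =  8 → I
  i= 2: B-B =  0 → A
  i= 3: K-O = 22 → W
  i= 4: A-C = 24 → Y
  i= 5: K-E =  6 → G
  i= 6: I-N = 21 → V
  i= 7: Z-G = 19 → T
  i= 8: W-S =  4 → E
  i= 9: Z-R =  8 → I
  i=10: E-E =  0 → A
  i=11: W-A = 22 → W
  i=12: D-F = 24 → Y
  i=13: E-Y =  6 → G
  i=14: H-M = 21 → V
  i=15: V-C = 19 → T
  i=16: T-P =  4 → E
  i=17: Y-Q =  8 → I
  shifts repeat with period 8: EIAWYGVT

EIAWYGVT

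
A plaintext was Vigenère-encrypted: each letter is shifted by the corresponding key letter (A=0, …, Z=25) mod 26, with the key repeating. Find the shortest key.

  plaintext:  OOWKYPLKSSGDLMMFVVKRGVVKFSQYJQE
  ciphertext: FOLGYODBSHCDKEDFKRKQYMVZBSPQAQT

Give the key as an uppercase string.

RAPWAZS

  i= 0: F-O = 17 → R
  i= 1: O-O =  0 → A
  i= 2: L-W = 15 → P
  i= 3: G-K = 22 → W
  i= 4: Y-Y =  0 → A
  i= 5: O-P = 25 → Z
  i= 6: D-L = 18 → S
  i= 7: B-K = 17 → R
  i= 8: S-S =  0 → A
  i= 9: H-S = 15 → P
  i=10: C-G = 22 → W
  i=11: D-D =  0 → A
  i=12: K-L = 25 → Z
  i=13: E-M = 18 → S
  i=14: D-M = 17 → R
  i=15: F-F =  0 → A
  i=16: K-V = 15 → P
  i=17: R-V = 22 → W
  i=18: K-K =  0 → A
  i=19: Q-R = 25 → Z
  i=20: Y-G = 18 → S
  i=21: M-V = 17 → R
  i=22: V-V =  0 → A
  i=23: Z-K = 15 → P
  i=24: B-F = 22 → W
  i=25: S-S =  0 → A
  i=26: P-Q = 25 → Z
  i=27: Q-Y = 18 → S
  i=28: A-J = 17 → R
  i=29: Q-Q =  0 → A
  i=30: T-E = 15 → P
  shifts repeat with period 7: RAPWAZS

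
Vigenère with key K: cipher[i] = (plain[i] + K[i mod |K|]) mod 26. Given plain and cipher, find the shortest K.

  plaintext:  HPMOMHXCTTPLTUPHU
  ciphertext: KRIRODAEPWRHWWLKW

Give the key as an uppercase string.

  i= 0: K-H =  3 → D
  i= 1: R-P =  2 → C
  i= 2: I-M = 22 → W
  i= 3: R-O =  3 → D
  i= 4: O-M =  2 → C
  i= 5: D-H = 22 → W
  i= 6: A-X =  3 → D
  i= 7: E-C =  2 → C
  i= 8: P-T = 22 → W
  i= 9: W-T =  3 → D
  i=10: R-P =  2 → C
  i=11: H-L = 22 → W
  i=12: W-T =  3 → D
  i=13: W-U =  2 → C
  i=14: L-P = 22 → W
  i=15: K-H =  3 → D
  i=16: W-U =  2 → C
  shifts repeat with period 3: DCW

DCW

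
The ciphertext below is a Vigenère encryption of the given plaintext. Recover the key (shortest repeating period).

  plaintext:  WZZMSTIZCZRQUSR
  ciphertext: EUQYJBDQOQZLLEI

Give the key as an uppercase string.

IVRMR

  i= 0: E-W =  8 → I
  i= 1: U-Z = 21 → V
  i= 2: Q-Z = 17 → R
  i= 3: Y-M = 12 → M
  i= 4: J-S = 17 → R
  i= 5: B-T =  8 → I
  i= 6: D-I = 21 → V
  i= 7: Q-Z = 17 → R
  i= 8: O-C = 12 → M
  i= 9: Q-Z = 17 → R
  i=10: Z-R =  8 → I
  i=11: L-Q = 21 → V
  i=12: L-U = 17 → R
  i=13: E-S = 12 → M
  i=14: I-R = 17 → R
  shifts repeat with period 5: IVRMR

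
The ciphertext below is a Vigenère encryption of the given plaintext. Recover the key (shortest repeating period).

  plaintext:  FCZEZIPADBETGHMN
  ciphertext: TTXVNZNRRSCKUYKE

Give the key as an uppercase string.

  i= 0: T-F = 14 → O
  i= 1: T-C = 17 → R
  i= 2: X-Z = 24 → Y
  i= 3: V-E = 17 → R
  i= 4: N-Z = 14 → O
  i= 5: Z-I = 17 → R
  i= 6: N-P = 24 → Y
  i= 7: R-A = 17 → R
  i= 8: R-D = 14 → O
  i= 9: S-B = 17 → R
  i=10: C-E = 24 → Y
  i=11: K-T = 17 → R
  i=12: U-G = 14 → O
  i=13: Y-H = 17 → R
  i=14: K-M = 24 → Y
  i=15: E-N = 17 → R
  shifts repeat with period 4: ORYR

ORYR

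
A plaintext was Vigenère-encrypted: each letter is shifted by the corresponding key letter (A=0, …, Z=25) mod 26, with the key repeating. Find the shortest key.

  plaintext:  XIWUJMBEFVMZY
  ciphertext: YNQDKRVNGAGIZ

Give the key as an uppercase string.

BFUJ

  i= 0: Y-X =  1 → B
  i= 1: N-I =  5 → F
  i= 2: Q-W = 20 → U
  i= 3: D-U =  9 → J
  i= 4: K-J =  1 → B
  i= 5: R-M =  5 → F
  i= 6: V-B = 20 → U
  i= 7: N-E =  9 → J
  i= 8: G-F =  1 → B
  i= 9: A-V =  5 → F
  i=10: G-M = 20 → U
  i=11: I-Z =  9 → J
  i=12: Z-Y =  1 → B
  shifts repeat with period 4: BFUJ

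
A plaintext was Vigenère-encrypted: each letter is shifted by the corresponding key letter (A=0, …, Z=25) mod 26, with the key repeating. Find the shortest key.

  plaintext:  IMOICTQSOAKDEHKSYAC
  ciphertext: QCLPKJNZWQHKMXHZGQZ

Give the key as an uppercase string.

  i= 0: Q-I =  8 → I
  i= 1: C-M = 16 → Q
  i= 2: L-O = 23 → X
  i= 3: P-I =  7 → H
  i= 4: K-C =  8 → I
  i= 5: J-T = 16 → Q
  i= 6: N-Q = 23 → X
  i= 7: Z-S =  7 → H
  i= 8: W-O =  8 → I
  i= 9: Q-A = 16 → Q
  i=10: H-K = 23 → X
  i=11: K-D =  7 → H
  i=12: M-E =  8 → I
  i=13: X-H = 16 → Q
  i=14: H-K = 23 → X
  i=15: Z-S =  7 → H
  i=16: G-Y =  8 → I
  i=17: Q-A = 16 → Q
  i=18: Z-C = 23 → X
  shifts repeat with period 4: IQXH

IQXH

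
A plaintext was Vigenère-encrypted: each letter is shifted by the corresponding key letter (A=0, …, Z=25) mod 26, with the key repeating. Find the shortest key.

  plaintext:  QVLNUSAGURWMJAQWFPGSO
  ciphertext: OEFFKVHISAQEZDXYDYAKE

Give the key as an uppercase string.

  i= 0: O-Q = 24 → Y
  i= 1: E-V =  9 → J
  i= 2: F-L = 20 → U
  i= 3: F-N = 18 → S
  i= 4: K-U = 16 → Q
  i= 5: V-S =  3 → D
  i= 6: H-A =  7 → H
  i= 7: I-G =  2 → C
  i= 8: S-U = 24 → Y
  i= 9: A-R =  9 → J
  i=10: Q-W = 20 → U
  i=11: E-M = 18 → S
  i=12: Z-J = 16 → Q
  i=13: D-A =  3 → D
  i=14: X-Q =  7 → H
  i=15: Y-W =  2 → C
  i=16: D-F = 24 → Y
  i=17: Y-P =  9 → J
  i=18: A-G = 20 → U
  i=19: K-S = 18 → S
  i=20: E-O = 16 → Q
  shifts repeat with period 8: YJUSQDHC

YJUSQDHC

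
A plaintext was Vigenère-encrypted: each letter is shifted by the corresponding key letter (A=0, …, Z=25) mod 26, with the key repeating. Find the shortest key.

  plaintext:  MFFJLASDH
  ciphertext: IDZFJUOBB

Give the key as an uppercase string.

WYU

  i= 0: I-M = 22 → W
  i= 1: D-F = 24 → Y
  i= 2: Z-F = 20 → U
  i= 3: F-J = 22 → W
  i= 4: J-L = 24 → Y
  i= 5: U-A = 20 → U
  i= 6: O-S = 22 → W
  i= 7: B-D = 24 → Y
  i= 8: B-H = 20 → U
  shifts repeat with period 3: WYU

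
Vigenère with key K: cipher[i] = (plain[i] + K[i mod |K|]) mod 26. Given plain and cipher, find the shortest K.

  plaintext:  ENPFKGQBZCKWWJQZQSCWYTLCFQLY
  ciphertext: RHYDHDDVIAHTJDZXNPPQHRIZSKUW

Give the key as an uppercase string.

  i= 0: R-E = 13 → N
  i= 1: H-N = 20 → U
  i= 2: Y-P =  9 → J
  i= 3: D-F = 24 → Y
  i= 4: H-K = 23 → X
  i= 5: D-G = 23 → X
  i= 6: D-Q = 13 → N
  i= 7: V-B = 20 → U
  i= 8: I-Z =  9 → J
  i= 9: A-C = 24 → Y
  i=10: H-K = 23 → X
  i=11: T-W = 23 → X
  i=12: J-W = 13 → N
  i=13: D-J = 20 → U
  i=14: Z-Q =  9 → J
  i=15: X-Z = 24 → Y
  i=16: N-Q = 23 → X
  i=17: P-S = 23 → X
  i=18: P-C = 13 → N
  i=19: Q-W = 20 → U
  i=20: H-Y =  9 → J
  i=21: R-T = 24 → Y
  i=22: I-L = 23 → X
  i=23: Z-C = 23 → X
  i=24: S-F = 13 → N
  i=25: K-Q = 20 → U
  i=26: U-L =  9 → J
  i=27: W-Y = 24 → Y
  shifts repeat with period 6: NUJYXX

NUJYXX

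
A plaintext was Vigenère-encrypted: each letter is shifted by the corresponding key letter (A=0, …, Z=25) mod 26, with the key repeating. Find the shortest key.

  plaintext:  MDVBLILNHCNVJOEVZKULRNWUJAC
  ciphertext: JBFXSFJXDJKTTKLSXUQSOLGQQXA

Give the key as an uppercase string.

XYKWH

  i= 0: J-M = 23 → X
  i= 1: B-D = 24 → Y
  i= 2: F-V = 10 → K
  i= 3: X-B = 22 → W
  i= 4: S-L =  7 → H
  i= 5: F-I = 23 → X
  i= 6: J-L = 24 → Y
  i= 7: X-N = 10 → K
  i= 8: D-H = 22 → W
  i= 9: J-C =  7 → H
  i=10: K-N = 23 → X
  i=11: T-V = 24 → Y
  i=12: T-J = 10 → K
  i=13: K-O = 22 → W
  i=14: L-E =  7 → H
  i=15: S-V = 23 → X
  i=16: X-Z = 24 → Y
  i=17: U-K = 10 → K
  i=18: Q-U = 22 → W
  i=19: S-L =  7 → H
  i=20: O-R = 23 → X
  i=21: L-N = 24 → Y
  i=22: G-W = 10 → K
  i=23: Q-U = 22 → W
  i=24: Q-J =  7 → H
  i=25: X-A = 23 → X
  i=26: A-C = 24 → Y
  shifts repeat with period 5: XYKWH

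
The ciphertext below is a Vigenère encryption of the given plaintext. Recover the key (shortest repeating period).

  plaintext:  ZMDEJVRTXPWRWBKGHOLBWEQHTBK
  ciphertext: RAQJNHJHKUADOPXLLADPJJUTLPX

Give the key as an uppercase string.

  i= 0: R-Z = 18 → S
  i= 1: A-M = 14 → O
  i= 2: Q-D = 13 → N
  i= 3: J-E =  5 → F
  i= 4: N-J =  4 → E
  i= 5: H-V = 12 → M
  i= 6: J-R = 18 → S
  i= 7: H-T = 14 → O
  i= 8: K-X = 13 → N
  i= 9: U-P =  5 → F
  i=10: A-W =  4 → E
  i=11: D-R = 12 → M
  i=12: O-W = 18 → S
  i=13: P-B = 14 → O
  i=14: X-K = 13 → N
  i=15: L-G =  5 → F
  i=16: L-H =  4 → E
  i=17: A-O = 12 → M
  i=18: D-L = 18 → S
  i=19: P-B = 14 → O
  i=20: J-W = 13 → N
  i=21: J-E =  5 → F
  i=22: U-Q =  4 → E
  i=23: T-H = 12 → M
  i=24: L-T = 18 → S
  i=25: P-B = 14 → O
  i=26: X-K = 13 → N
  shifts repeat with period 6: SONFEM

SONFEM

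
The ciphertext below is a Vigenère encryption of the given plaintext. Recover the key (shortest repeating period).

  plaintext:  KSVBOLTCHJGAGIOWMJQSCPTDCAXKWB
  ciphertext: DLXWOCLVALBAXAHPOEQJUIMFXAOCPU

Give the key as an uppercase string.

TTCVARS

  i= 0: D-K = 19 → T
  i= 1: L-S = 19 → T
  i= 2: X-V =  2 → C
  i= 3: W-B = 21 → V
  i= 4: O-O =  0 → A
  i= 5: C-L = 17 → R
  i= 6: L-T = 18 → S
  i= 7: V-C = 19 → T
  i= 8: A-H = 19 → T
  i= 9: L-J =  2 → C
  i=10: B-G = 21 → V
  i=11: A-A =  0 → A
  i=12: X-G = 17 → R
  i=13: A-I = 18 → S
  i=14: H-O = 19 → T
  i=15: P-W = 19 → T
  i=16: O-M =  2 → C
  i=17: E-J = 21 → V
  i=18: Q-Q =  0 → A
  i=19: J-S = 17 → R
  i=20: U-C = 18 → S
  i=21: I-P = 19 → T
  i=22: M-T = 19 → T
  i=23: F-D =  2 → C
  i=24: X-C = 21 → V
  i=25: A-A =  0 → A
  i=26: O-X = 17 → R
  i=27: C-K = 18 → S
  i=28: P-W = 19 → T
  i=29: U-B = 19 → T
  shifts repeat with period 7: TTCVARS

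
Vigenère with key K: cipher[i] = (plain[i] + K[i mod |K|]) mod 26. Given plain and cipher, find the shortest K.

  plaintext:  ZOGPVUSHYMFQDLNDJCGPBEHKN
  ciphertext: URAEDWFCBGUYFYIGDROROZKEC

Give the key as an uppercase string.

VDUPICN

  i= 0: U-Z = 21 → V
  i= 1: R-O =  3 → D
  i= 2: A-G = 20 → U
  i= 3: E-P = 15 → P
  i= 4: D-V =  8 → I
  i= 5: W-U =  2 → C
  i= 6: F-S = 13 → N
  i= 7: C-H = 21 → V
  i= 8: B-Y =  3 → D
  i= 9: G-M = 20 → U
  i=10: U-F = 15 → P
  i=11: Y-Q =  8 → I
  i=12: F-D =  2 → C
  i=13: Y-L = 13 → N
  i=14: I-N = 21 → V
  i=15: G-D =  3 → D
  i=16: D-J = 20 → U
  i=17: R-C = 15 → P
  i=18: O-G =  8 → I
  i=19: R-P =  2 → C
  i=20: O-B = 13 → N
  i=21: Z-E = 21 → V
  i=22: K-H =  3 → D
  i=23: E-K = 20 → U
  i=24: C-N = 15 → P
  shifts repeat with period 7: VDUPICN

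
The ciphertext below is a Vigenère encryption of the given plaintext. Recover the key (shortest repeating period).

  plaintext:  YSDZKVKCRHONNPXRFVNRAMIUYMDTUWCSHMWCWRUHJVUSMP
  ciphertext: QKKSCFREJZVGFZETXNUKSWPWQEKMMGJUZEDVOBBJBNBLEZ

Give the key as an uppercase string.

  i= 0: Q-Y = 18 → S
  i= 1: K-S = 18 → S
  i= 2: K-D =  7 → H
  i= 3: S-Z = 19 → T
  i= 4: C-K = 18 → S
  i= 5: F-V = 10 → K
  i= 6: R-K =  7 → H
  i= 7: E-C =  2 → C
  i= 8: J-R = 18 → S
  i= 9: Z-H = 18 → S
  i=10: V-O =  7 → H
  i=11: G-N = 19 → T
  i=12: F-N = 18 → S
  i=13: Z-P = 10 → K
  i=14: E-X =  7 → H
  i=15: T-R =  2 → C
  i=16: X-F = 18 → S
  i=17: N-V = 18 → S
  i=18: U-N =  7 → H
  i=19: K-R = 19 → T
  i=20: S-A = 18 → S
  i=21: W-M = 10 → K
  i=22: P-I =  7 → H
  i=23: W-U =  2 → C
  i=24: Q-Y = 18 → S
  i=25: E-M = 18 → S
  i=26: K-D =  7 → H
  i=27: M-T = 19 → T
  i=28: M-U = 18 → S
  i=29: G-W = 10 → K
  i=30: J-C =  7 → H
  i=31: U-S =  2 → C
  i=32: Z-H = 18 → S
  i=33: E-M = 18 → S
  i=34: D-W =  7 → H
  i=35: V-C = 19 → T
  i=36: O-W = 18 → S
  i=37: B-R = 10 → K
  i=38: B-U =  7 → H
  i=39: J-H =  2 → C
  i=40: B-J = 18 → S
  i=41: N-V = 18 → S
  i=42: B-U =  7 → H
  i=43: L-S = 19 → T
  i=44: E-M = 18 → S
  i=45: Z-P = 10 → K
  shifts repeat with period 8: SSHTSKHC

SSHTSKHC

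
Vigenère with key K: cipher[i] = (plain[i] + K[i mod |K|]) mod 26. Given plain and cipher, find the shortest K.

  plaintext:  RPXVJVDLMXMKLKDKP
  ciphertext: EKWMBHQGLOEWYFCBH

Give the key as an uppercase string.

  i= 0: E-R = 13 → N
  i= 1: K-P = 21 → V
  i= 2: W-X = 25 → Z
  i= 3: M-V = 17 → R
  i= 4: B-J = 18 → S
  i= 5: H-V = 12 → M
  i= 6: Q-D = 13 → N
  i= 7: G-L = 21 → V
  i= 8: L-M = 25 → Z
  i= 9: O-X = 17 → R
  i=10: E-M = 18 → S
  i=11: W-K = 12 → M
  i=12: Y-L = 13 → N
  i=13: F-K = 21 → V
  i=14: C-D = 25 → Z
  i=15: B-K = 17 → R
  i=16: H-P = 18 → S
  shifts repeat with period 6: NVZRSM

NVZRSM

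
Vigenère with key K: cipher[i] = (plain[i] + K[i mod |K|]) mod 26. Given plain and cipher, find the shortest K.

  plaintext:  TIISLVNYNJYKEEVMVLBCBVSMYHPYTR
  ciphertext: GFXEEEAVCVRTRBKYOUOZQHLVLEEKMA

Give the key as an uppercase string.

NXPMTJ

  i= 0: G-T = 13 → N
  i= 1: F-I = 23 → X
  i= 2: X-I = 15 → P
  i= 3: E-S = 12 → M
  i= 4: E-L = 19 → T
  i= 5: E-V =  9 → J
  i= 6: A-N = 13 → N
  i= 7: V-Y = 23 → X
  i= 8: C-N = 15 → P
  i= 9: V-J = 12 → M
  i=10: R-Y = 19 → T
  i=11: T-K =  9 → J
  i=12: R-E = 13 → N
  i=13: B-E = 23 → X
  i=14: K-V = 15 → P
  i=15: Y-M = 12 → M
  i=16: O-V = 19 → T
  i=17: U-L =  9 → J
  i=18: O-B = 13 → N
  i=19: Z-C = 23 → X
  i=20: Q-B = 15 → P
  i=21: H-V = 12 → M
  i=22: L-S = 19 → T
  i=23: V-M =  9 → J
  i=24: L-Y = 13 → N
  i=25: E-H = 23 → X
  i=26: E-P = 15 → P
  i=27: K-Y = 12 → M
  i=28: M-T = 19 → T
  i=29: A-R =  9 → J
  shifts repeat with period 6: NXPMTJ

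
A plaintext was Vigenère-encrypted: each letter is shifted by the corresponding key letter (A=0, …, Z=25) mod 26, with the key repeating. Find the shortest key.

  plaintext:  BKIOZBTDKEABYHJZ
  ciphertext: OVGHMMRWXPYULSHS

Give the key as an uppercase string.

NLYT

  i= 0: O-B = 13 → N
  i= 1: V-K = 11 → L
  i= 2: G-I = 24 → Y
  i= 3: H-O = 19 → T
  i= 4: M-Z = 13 → N
  i= 5: M-B = 11 → L
  i= 6: R-T = 24 → Y
  i= 7: W-D = 19 → T
  i= 8: X-K = 13 → N
  i= 9: P-E = 11 → L
  i=10: Y-A = 24 → Y
  i=11: U-B = 19 → T
  i=12: L-Y = 13 → N
  i=13: S-H = 11 → L
  i=14: H-J = 24 → Y
  i=15: S-Z = 19 → T
  shifts repeat with period 4: NLYT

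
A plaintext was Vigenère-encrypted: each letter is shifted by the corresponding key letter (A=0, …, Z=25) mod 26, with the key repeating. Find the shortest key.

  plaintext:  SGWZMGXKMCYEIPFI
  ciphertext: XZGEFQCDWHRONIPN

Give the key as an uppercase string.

  i= 0: X-S =  5 → F
  i= 1: Z-G = 19 → T
  i= 2: G-W = 10 → K
  i= 3: E-Z =  5 → F
  i= 4: F-M = 19 → T
  i= 5: Q-G = 10 → K
  i= 6: C-X =  5 → F
  i= 7: D-K = 19 → T
  i= 8: W-M = 10 → K
  i= 9: H-C =  5 → F
  i=10: R-Y = 19 → T
  i=11: O-E = 10 → K
  i=12: N-I =  5 → F
  i=13: I-P = 19 → T
  i=14: P-F = 10 → K
  i=15: N-I =  5 → F
  shifts repeat with period 3: FTK

FTK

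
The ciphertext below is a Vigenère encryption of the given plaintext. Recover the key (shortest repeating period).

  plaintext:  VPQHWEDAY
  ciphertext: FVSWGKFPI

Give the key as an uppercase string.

  i= 0: F-V = 10 → K
  i= 1: V-P =  6 → G
  i= 2: S-Q =  2 → C
  i= 3: W-H = 15 → P
  i= 4: G-W = 10 → K
  i= 5: K-E =  6 → G
  i= 6: F-D =  2 → C
  i= 7: P-A = 15 → P
  i= 8: I-Y = 10 → K
  shifts repeat with period 4: KGCP

KGCP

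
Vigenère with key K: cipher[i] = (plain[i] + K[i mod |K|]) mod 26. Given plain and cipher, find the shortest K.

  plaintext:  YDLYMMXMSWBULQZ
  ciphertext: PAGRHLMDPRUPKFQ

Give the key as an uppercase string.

  i= 0: P-Y = 17 → R
  i= 1: A-D = 23 → X
  i= 2: G-L = 21 → V
  i= 3: R-Y = 19 → T
  i= 4: H-M = 21 → V
  i= 5: L-M = 25 → Z
  i= 6: M-X = 15 → P
  i= 7: D-M = 17 → R
  i= 8: P-S = 23 → X
  i= 9: R-W = 21 → V
  i=10: U-B = 19 → T
  i=11: P-U = 21 → V
  i=12: K-L = 25 → Z
  i=13: F-Q = 15 → P
  i=14: Q-Z = 17 → R
  shifts repeat with period 7: RXVTVZP

RXVTVZP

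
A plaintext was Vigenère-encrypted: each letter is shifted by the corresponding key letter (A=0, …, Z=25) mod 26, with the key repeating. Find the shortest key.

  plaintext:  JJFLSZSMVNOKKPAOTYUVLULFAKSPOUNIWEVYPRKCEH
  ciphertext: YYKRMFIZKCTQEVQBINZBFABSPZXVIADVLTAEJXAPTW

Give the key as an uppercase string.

  i= 0: Y-J = 15 → P
  i= 1: Y-J = 15 → P
  i= 2: K-F =  5 → F
  i= 3: R-L =  6 → G
  i= 4: M-S = 20 → U
  i= 5: F-Z =  6 → G
  i= 6: I-S = 16 → Q
  i= 7: Z-M = 13 → N
  i= 8: K-V = 15 → P
  i= 9: C-N = 15 → P
  i=10: T-O =  5 → F
  i=11: Q-K =  6 → G
  i=12: E-K = 20 → U
  i=13: V-P =  6 → G
  i=14: Q-A = 16 → Q
  i=15: B-O = 13 → N
  i=16: I-T = 15 → P
  i=17: N-Y = 15 → P
  i=18: Z-U =  5 → F
  i=19: B-V =  6 → G
  i=20: F-L = 20 → U
  i=21: A-U =  6 → G
  i=22: B-L = 16 → Q
  i=23: S-F = 13 → N
  i=24: P-A = 15 → P
  i=25: Z-K = 15 → P
  i=26: X-S =  5 → F
  i=27: V-P =  6 → G
  i=28: I-O = 20 → U
  i=29: A-U =  6 → G
  i=30: D-N = 16 → Q
  i=31: V-I = 13 → N
  i=32: L-W = 15 → P
  i=33: T-E = 15 → P
  i=34: A-V =  5 → F
  i=35: E-Y =  6 → G
  i=36: J-P = 20 → U
  i=37: X-R =  6 → G
  i=38: A-K = 16 → Q
  i=39: P-C = 13 → N
  i=40: T-E = 15 → P
  i=41: W-H = 15 → P
  shifts repeat with period 8: PPFGUGQN

PPFGUGQN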